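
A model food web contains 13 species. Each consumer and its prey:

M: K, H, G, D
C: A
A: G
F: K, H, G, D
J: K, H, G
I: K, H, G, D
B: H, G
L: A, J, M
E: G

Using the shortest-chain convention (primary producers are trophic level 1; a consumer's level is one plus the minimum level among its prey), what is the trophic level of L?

Trophic level 3

K is a producer → level 1.
M eats K → level 2.
L eats M → level 3.
No prey of L is below level 2, so 3 is the minimum.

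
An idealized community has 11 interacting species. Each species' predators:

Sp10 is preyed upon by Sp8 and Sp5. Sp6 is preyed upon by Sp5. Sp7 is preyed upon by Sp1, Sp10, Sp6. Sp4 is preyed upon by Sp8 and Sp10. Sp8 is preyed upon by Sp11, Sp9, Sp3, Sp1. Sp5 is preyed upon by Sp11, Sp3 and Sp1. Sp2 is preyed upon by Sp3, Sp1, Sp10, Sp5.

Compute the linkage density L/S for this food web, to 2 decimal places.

There are L = 19 links among S = 11 species.
L/S = 19/11 = 1.7273 ≈ 1.73.

L/S = 1.73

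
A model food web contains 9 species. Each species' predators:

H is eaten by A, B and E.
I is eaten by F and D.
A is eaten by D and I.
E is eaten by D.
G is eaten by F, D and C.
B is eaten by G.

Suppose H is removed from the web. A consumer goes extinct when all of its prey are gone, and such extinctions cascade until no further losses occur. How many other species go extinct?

Remove H.
Round 1: E (all prey gone), B (all prey gone), A (all prey gone) → extinct.
Round 2: G (all prey gone), I (all prey gone) → extinct.
Round 3: F (all prey gone), D (all prey gone), C (all prey gone) → extinct.
No further losses. Total secondary extinctions: 8.

8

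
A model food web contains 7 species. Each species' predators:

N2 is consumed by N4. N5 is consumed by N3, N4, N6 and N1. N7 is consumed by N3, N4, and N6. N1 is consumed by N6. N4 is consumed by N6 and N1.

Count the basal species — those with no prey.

3

Basal species (no prey listed): N7, N5, N2.
Count: 3.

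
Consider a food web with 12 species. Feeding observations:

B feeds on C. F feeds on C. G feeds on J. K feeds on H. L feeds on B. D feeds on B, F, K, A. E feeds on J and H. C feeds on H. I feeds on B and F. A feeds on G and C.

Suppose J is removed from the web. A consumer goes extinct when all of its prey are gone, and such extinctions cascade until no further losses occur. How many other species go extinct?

1

Remove J.
Round 1: G (all prey gone) → extinct.
No further losses. Total secondary extinctions: 1.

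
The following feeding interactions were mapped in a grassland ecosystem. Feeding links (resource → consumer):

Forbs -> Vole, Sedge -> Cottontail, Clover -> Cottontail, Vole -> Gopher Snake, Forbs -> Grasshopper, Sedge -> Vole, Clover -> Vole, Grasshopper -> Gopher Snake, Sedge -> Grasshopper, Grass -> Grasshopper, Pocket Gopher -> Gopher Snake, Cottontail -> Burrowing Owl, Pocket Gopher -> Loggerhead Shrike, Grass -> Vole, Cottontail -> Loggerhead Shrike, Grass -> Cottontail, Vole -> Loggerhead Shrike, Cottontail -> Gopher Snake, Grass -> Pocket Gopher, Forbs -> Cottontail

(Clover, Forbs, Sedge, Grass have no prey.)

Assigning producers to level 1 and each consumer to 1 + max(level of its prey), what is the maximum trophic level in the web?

Producers (level 1): Clover, Forbs, Sedge, Grass.
Clover → Vole → Loggerhead Shrike gives Loggerhead Shrike level 3.
No species has a prey at level 3, so no species reaches level 4.

3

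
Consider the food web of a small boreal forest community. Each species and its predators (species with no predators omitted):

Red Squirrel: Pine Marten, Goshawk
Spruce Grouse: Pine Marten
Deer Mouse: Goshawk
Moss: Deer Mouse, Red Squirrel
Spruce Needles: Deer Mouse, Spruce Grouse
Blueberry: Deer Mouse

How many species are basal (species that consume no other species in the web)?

Basal species (no prey listed): Blueberry, Moss, Spruce Needles.
Count: 3.

3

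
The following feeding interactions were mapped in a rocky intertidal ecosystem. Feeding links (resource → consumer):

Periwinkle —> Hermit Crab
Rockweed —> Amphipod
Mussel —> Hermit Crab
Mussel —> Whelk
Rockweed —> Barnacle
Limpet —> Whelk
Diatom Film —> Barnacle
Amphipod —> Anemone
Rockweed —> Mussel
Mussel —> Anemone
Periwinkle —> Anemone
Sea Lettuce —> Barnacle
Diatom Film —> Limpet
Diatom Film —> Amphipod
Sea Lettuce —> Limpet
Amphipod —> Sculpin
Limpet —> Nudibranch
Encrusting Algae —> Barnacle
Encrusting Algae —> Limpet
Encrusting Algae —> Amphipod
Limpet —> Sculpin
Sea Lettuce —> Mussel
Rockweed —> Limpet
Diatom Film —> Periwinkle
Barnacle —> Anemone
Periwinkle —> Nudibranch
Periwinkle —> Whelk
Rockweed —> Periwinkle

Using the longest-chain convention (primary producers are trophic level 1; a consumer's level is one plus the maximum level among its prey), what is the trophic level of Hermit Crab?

Trophic level 3

Rockweed is a producer → level 1.
Periwinkle eats Rockweed (level 1); other prey at levels: Diatom Film 1 → level 2.
Hermit Crab eats Periwinkle (level 2); other prey at levels: Mussel 2 → level 3.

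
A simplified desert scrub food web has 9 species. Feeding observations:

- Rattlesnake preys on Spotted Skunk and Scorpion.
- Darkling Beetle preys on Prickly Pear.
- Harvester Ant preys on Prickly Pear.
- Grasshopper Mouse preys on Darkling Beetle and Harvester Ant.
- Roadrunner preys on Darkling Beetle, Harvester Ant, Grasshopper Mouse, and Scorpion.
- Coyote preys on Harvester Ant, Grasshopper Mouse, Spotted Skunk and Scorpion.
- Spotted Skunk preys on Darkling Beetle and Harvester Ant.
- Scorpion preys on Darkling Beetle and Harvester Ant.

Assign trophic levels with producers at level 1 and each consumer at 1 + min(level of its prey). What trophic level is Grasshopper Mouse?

Trophic level 3

Prickly Pear is a producer → level 1.
Harvester Ant eats Prickly Pear → level 2.
Grasshopper Mouse eats Harvester Ant → level 3.
No prey of Grasshopper Mouse is below level 2, so 3 is the minimum.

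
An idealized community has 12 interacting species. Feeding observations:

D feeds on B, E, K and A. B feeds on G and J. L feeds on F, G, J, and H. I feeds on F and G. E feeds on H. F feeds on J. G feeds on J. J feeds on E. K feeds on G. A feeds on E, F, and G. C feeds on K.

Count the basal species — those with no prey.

1

Basal species (no prey listed): H.
Count: 1.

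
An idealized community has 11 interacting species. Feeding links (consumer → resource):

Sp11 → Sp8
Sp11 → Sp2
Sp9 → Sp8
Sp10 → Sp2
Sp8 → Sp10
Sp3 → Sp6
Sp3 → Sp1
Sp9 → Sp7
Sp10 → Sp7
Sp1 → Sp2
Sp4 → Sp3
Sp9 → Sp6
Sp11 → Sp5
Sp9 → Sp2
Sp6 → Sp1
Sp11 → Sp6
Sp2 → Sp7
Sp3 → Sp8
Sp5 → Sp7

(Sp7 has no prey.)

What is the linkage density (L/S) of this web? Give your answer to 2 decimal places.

There are L = 19 links among S = 11 species.
L/S = 19/11 = 1.7273 ≈ 1.73.

L/S = 1.73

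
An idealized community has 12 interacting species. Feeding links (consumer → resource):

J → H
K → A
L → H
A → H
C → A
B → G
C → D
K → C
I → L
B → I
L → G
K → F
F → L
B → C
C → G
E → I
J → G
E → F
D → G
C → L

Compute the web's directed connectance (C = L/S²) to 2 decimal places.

C = 0.14

The web has S = 12 species and L = 20 feeding links.
C = L / S² = 20 / 144 = 0.1389 ≈ 0.14.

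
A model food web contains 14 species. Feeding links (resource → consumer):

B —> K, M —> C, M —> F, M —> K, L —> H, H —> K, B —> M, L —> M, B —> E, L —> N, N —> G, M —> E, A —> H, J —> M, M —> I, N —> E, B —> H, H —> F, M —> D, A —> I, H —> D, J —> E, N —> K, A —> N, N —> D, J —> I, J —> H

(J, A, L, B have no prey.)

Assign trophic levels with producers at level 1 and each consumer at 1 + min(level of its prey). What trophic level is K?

B is a producer → level 1.
K eats B → level 2.

Trophic level 2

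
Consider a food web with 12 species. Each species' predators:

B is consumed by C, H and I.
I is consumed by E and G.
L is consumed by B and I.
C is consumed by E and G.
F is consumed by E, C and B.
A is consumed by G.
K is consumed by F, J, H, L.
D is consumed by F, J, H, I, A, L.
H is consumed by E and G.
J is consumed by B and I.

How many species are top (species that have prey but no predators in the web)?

Top species (has prey, but nothing eats it): E, G.
Count: 2.

2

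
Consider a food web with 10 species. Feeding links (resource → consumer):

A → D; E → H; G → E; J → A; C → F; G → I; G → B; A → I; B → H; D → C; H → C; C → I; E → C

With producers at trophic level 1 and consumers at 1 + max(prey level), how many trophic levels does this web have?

5

Producers (level 1): G, J.
J → A → D → C → I gives I level 5.
No species has a prey at level 5, so no species reaches level 6.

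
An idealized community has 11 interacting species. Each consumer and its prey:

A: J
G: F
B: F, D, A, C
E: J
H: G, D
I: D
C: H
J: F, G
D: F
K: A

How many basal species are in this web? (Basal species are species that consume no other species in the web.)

Basal species (no prey listed): F.
Count: 1.

1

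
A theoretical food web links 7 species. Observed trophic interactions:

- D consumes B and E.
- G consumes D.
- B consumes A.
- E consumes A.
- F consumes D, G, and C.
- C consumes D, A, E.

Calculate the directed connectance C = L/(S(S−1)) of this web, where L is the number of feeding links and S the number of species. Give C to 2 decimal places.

The web has S = 7 species and L = 11 feeding links.
C = L / (S(S−1)) = 11 / 42 = 0.2619 ≈ 0.26.

C = 0.26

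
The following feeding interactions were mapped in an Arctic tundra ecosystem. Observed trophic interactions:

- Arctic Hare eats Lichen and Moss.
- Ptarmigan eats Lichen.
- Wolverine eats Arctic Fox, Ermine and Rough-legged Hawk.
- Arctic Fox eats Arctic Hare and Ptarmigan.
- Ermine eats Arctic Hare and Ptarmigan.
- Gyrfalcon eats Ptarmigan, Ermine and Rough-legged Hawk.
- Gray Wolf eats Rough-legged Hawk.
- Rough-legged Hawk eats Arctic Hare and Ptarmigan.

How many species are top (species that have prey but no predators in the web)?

Top species (has prey, but nothing eats it): Gyrfalcon, Gray Wolf, Wolverine.
Count: 3.

3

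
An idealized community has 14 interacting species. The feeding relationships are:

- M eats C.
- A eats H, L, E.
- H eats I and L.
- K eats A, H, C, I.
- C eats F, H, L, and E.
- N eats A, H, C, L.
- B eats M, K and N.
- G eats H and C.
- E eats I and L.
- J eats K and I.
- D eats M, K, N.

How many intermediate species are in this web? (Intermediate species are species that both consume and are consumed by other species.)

Intermediate species (has both prey and predators): E, H, C, A, K, N, M.
Count: 7.

7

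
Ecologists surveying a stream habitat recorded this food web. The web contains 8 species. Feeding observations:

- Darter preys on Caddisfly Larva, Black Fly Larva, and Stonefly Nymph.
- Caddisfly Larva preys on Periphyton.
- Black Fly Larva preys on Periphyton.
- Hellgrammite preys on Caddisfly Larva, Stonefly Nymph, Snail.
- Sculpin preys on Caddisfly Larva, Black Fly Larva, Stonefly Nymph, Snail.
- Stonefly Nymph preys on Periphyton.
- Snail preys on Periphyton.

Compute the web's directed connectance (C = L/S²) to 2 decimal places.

C = 0.22

The web has S = 8 species and L = 14 feeding links.
C = L / S² = 14 / 64 = 0.2188 ≈ 0.22.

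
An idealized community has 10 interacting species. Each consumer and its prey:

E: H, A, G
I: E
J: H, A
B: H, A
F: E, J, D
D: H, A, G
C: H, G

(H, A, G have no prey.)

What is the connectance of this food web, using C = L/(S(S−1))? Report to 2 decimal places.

C = 0.18

The web has S = 10 species and L = 16 feeding links.
C = L / (S(S−1)) = 16 / 90 = 0.1778 ≈ 0.18.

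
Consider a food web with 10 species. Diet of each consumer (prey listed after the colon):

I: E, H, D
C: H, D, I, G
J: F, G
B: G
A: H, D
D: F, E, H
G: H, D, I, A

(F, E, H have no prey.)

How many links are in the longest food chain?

4 links

One longest chain: F → D → I → G → B.
It has 5 species and 4 links.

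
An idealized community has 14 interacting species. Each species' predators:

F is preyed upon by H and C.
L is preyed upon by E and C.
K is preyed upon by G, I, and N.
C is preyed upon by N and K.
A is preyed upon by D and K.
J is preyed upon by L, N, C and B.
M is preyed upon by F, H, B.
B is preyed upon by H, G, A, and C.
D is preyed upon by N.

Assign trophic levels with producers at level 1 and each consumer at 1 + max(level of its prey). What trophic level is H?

Trophic level 3

J is a producer → level 1.
B eats J (level 1); other prey at levels: M 1 → level 2.
H eats B (level 2); other prey at levels: M 1, F 2 → level 3.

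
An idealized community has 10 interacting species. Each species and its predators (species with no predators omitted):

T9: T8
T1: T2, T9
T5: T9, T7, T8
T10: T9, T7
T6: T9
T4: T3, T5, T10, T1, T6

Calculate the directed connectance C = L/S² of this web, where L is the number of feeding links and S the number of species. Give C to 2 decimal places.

The web has S = 10 species and L = 14 feeding links.
C = L / S² = 14 / 100 = 0.1400 ≈ 0.14.

C = 0.14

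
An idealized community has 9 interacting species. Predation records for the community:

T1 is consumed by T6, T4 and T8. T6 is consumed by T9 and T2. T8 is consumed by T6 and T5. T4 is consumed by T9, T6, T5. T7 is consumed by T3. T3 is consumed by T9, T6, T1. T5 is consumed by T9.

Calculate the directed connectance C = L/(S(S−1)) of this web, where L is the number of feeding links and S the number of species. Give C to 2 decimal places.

C = 0.21

The web has S = 9 species and L = 15 feeding links.
C = L / (S(S−1)) = 15 / 72 = 0.2083 ≈ 0.21.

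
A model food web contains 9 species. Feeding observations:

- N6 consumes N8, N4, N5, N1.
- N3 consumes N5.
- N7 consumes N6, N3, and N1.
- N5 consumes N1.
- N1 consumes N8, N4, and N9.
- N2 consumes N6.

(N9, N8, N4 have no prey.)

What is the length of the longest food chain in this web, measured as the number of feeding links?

One longest chain: N9 → N1 → N5 → N6 → N7.
It has 5 species and 4 links.

4 links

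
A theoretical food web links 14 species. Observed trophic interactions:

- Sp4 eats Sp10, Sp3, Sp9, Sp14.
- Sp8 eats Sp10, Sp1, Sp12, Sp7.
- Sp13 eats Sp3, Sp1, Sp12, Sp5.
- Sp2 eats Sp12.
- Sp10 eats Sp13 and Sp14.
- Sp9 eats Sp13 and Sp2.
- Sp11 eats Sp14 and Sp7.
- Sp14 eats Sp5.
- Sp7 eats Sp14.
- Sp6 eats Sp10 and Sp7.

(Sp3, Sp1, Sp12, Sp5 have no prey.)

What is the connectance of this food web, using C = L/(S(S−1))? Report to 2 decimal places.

The web has S = 14 species and L = 23 feeding links.
C = L / (S(S−1)) = 23 / 182 = 0.1264 ≈ 0.13.

C = 0.13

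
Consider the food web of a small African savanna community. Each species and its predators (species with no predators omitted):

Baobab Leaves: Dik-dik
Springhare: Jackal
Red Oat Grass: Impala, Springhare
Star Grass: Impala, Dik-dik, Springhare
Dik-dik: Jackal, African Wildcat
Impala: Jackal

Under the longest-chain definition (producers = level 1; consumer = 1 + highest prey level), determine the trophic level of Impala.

Red Oat Grass is a producer → level 1.
Impala eats Red Oat Grass (level 1); other prey at levels: Star Grass 1 → level 2.

Trophic level 2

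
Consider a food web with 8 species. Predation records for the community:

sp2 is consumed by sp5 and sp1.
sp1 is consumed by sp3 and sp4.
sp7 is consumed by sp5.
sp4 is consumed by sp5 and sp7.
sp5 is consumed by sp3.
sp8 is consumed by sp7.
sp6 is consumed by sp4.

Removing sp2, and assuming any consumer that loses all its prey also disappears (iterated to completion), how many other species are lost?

Remove sp2.
Round 1: sp1 (all prey gone) → extinct.
No further losses. Total secondary extinctions: 1.

1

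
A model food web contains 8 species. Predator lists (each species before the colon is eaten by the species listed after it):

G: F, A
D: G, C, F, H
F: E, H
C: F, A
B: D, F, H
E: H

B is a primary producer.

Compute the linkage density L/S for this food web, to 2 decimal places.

There are L = 14 links among S = 8 species.
L/S = 14/8 = 1.7500 ≈ 1.75.

L/S = 1.75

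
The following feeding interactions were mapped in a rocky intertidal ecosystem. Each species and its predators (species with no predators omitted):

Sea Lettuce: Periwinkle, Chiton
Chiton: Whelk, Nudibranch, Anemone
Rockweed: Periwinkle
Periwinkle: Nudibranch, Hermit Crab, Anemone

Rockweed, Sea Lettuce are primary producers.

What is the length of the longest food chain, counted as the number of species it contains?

3 species

One longest chain: Sea Lettuce → Chiton → Whelk.
It has 3 species and 2 links.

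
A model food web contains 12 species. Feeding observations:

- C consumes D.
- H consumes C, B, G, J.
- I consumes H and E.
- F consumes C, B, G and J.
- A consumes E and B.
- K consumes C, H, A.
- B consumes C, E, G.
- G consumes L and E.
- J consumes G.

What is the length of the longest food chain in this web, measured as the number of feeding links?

4 links

One longest chain: D → C → B → H → I.
It has 5 species and 4 links.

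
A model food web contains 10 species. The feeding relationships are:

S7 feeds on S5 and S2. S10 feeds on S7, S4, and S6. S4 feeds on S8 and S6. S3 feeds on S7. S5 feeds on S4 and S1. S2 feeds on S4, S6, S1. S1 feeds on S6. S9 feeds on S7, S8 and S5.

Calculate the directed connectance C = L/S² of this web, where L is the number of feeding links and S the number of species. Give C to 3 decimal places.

C = 0.170

The web has S = 10 species and L = 17 feeding links.
C = L / S² = 17 / 100 = 0.1700 ≈ 0.170.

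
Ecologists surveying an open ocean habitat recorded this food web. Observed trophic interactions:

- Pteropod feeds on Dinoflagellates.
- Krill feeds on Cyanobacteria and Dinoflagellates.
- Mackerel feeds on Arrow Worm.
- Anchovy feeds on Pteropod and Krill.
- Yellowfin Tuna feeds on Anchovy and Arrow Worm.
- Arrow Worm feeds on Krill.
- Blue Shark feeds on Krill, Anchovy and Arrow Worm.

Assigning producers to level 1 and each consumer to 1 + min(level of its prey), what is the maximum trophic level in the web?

Producers (level 1): Cyanobacteria, Dinoflagellates.
Following each consumer down to its lowest-level prey: Cyanobacteria → Krill → Arrow Worm → Mackerel (levels 1 through 4).
All prey of Mackerel (Arrow Worm 3) are at level 3 or above, so Mackerel is at level 1 + 3 = 4.
Every consumer has at least one prey at level 3 or below, so none exceeds level 4.

4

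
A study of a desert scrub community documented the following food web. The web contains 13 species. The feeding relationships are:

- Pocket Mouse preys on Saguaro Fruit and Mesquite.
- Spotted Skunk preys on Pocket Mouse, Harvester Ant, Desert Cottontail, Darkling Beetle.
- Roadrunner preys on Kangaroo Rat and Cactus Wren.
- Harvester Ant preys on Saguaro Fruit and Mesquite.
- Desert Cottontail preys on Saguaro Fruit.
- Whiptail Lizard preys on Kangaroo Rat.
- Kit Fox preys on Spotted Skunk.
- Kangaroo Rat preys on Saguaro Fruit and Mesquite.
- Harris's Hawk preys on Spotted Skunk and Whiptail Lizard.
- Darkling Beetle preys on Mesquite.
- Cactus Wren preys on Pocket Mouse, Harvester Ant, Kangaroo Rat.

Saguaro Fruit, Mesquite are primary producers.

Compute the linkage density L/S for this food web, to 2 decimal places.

L/S = 1.62

There are L = 21 links among S = 13 species.
L/S = 21/13 = 1.6154 ≈ 1.62.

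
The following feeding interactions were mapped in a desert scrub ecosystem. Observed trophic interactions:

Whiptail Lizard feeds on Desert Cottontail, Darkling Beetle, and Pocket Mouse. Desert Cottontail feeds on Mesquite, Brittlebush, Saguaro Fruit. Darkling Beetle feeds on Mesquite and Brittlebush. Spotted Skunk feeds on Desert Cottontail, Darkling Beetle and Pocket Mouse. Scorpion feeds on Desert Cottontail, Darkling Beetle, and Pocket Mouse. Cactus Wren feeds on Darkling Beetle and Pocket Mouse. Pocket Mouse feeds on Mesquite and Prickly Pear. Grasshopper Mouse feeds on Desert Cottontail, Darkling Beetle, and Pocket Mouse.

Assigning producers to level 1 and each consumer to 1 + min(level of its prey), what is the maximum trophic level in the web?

3

Producers (level 1): Brittlebush, Saguaro Fruit, Prickly Pear, Mesquite.
Following each consumer down to its lowest-level prey: Prickly Pear → Pocket Mouse → Cactus Wren (levels 1 through 3).
All prey of Cactus Wren (Pocket Mouse 2, Darkling Beetle 2) are at level 2 or above, so Cactus Wren is at level 1 + 2 = 3.
Every consumer has at least one prey at level 2 or below, so none exceeds level 3.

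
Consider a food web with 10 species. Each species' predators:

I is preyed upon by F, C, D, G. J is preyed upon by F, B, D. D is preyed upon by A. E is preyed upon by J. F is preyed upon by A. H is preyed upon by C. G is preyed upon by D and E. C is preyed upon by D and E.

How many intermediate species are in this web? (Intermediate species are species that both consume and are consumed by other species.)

6

Intermediate species (has both prey and predators): C, G, E, J, F, D.
Count: 6.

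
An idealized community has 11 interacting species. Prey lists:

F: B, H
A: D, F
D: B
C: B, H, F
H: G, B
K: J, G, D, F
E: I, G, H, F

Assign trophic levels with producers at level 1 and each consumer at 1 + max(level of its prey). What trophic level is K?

Trophic level 4

G is a producer → level 1.
H eats G (level 1); other prey at levels: B 1 → level 2.
F eats H (level 2); other prey at levels: B 1 → level 3.
K eats F (level 3); other prey at levels: J 1, G 1, D 2 → level 4.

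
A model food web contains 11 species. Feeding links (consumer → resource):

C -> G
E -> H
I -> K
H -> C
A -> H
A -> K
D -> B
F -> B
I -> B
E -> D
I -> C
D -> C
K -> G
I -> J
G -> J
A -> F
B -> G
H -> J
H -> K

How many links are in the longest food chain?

4 links

One longest chain: J → G → B → D → E.
It has 5 species and 4 links.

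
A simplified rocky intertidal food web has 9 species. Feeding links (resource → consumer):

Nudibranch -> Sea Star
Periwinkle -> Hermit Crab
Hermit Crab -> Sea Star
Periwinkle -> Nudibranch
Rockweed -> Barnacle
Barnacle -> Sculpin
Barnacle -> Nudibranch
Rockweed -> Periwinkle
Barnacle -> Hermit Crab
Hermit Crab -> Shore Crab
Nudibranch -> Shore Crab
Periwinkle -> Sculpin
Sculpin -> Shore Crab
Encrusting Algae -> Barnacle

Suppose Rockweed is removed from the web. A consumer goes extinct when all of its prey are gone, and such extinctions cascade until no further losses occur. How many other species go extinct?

Remove Rockweed.
Round 1: Periwinkle (all prey gone) → extinct.
No further losses. Total secondary extinctions: 1.

1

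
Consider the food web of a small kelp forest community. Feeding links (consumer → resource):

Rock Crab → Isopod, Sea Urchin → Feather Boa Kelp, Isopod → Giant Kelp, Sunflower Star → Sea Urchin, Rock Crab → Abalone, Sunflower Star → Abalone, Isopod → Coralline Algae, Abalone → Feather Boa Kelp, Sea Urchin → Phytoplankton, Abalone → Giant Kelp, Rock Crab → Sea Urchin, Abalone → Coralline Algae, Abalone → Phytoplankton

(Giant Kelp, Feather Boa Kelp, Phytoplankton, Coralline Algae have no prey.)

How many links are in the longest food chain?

One longest chain: Giant Kelp → Abalone → Rock Crab.
It has 3 species and 2 links.

2 links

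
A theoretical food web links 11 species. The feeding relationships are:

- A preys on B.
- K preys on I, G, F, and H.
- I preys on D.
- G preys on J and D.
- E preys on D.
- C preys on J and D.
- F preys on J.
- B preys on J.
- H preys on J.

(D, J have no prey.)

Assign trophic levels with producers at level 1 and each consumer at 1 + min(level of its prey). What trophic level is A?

Trophic level 3

J is a producer → level 1.
B eats J → level 2.
A eats B → level 3.
No prey of A is below level 2, so 3 is the minimum.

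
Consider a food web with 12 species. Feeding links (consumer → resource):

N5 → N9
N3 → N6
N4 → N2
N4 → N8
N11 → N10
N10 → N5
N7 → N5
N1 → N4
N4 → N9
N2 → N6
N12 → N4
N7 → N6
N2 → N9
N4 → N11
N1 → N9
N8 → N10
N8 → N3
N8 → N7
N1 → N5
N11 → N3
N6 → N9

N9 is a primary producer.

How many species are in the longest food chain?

One longest chain: N9 → N6 → N3 → N8 → N4 → N1.
It has 6 species and 5 links.

6 species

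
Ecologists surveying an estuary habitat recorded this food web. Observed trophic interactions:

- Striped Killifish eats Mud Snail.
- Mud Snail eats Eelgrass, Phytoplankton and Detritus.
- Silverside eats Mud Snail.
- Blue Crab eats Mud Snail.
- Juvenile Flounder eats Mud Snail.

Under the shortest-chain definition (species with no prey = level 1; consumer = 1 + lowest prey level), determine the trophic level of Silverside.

Trophic level 3

Phytoplankton has no prey (basal) → level 1.
Mud Snail eats Phytoplankton → level 2.
Silverside eats Mud Snail → level 3.
No prey of Silverside is below level 2, so 3 is the minimum.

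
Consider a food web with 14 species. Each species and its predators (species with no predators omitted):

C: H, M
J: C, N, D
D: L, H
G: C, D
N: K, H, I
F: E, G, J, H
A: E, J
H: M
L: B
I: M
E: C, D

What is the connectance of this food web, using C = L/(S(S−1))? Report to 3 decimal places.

C = 0.126

The web has S = 14 species and L = 23 feeding links.
C = L / (S(S−1)) = 23 / 182 = 0.1264 ≈ 0.126.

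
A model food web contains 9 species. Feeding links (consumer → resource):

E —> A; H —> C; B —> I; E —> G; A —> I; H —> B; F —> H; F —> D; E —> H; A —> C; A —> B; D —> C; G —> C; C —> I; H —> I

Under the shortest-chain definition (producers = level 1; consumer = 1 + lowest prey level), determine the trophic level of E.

Trophic level 3

I is a producer → level 1.
H eats I → level 2.
E eats H → level 3.
No prey of E is below level 2, so 3 is the minimum.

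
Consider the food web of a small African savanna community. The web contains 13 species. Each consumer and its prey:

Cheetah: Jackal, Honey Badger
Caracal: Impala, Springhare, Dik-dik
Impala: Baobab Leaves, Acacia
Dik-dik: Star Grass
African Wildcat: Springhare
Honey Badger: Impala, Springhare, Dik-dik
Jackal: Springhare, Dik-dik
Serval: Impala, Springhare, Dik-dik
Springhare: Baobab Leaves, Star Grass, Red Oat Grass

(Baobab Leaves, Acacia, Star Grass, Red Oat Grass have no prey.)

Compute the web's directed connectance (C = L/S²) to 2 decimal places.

The web has S = 13 species and L = 20 feeding links.
C = L / S² = 20 / 169 = 0.1183 ≈ 0.12.

C = 0.12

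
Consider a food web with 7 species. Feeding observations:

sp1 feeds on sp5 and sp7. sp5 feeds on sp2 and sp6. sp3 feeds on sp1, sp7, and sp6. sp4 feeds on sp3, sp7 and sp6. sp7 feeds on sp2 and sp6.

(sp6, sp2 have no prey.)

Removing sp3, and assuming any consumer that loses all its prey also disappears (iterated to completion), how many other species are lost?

0

Remove sp3.
Every predator of it retains at least one other prey: sp4 still has sp6, sp7.
No consumer loses all prey, so no secondary extinctions occur.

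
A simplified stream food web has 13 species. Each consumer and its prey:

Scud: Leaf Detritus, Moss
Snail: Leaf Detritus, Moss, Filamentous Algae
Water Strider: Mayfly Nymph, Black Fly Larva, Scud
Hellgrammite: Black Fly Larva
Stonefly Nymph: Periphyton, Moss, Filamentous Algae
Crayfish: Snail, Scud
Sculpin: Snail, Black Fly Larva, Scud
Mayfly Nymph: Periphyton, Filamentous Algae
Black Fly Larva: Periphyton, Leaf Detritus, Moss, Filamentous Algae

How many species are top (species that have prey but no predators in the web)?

Top species (has prey, but nothing eats it): Stonefly Nymph, Hellgrammite, Water Strider, Crayfish, Sculpin.
Count: 5.

5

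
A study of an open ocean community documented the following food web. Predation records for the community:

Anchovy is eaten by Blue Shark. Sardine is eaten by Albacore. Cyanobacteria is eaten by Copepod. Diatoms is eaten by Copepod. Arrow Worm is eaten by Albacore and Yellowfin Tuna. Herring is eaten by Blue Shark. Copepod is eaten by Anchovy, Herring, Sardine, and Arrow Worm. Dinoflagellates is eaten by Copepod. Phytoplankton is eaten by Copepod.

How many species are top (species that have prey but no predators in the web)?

Top species (has prey, but nothing eats it): Yellowfin Tuna, Albacore, Blue Shark.
Count: 3.

3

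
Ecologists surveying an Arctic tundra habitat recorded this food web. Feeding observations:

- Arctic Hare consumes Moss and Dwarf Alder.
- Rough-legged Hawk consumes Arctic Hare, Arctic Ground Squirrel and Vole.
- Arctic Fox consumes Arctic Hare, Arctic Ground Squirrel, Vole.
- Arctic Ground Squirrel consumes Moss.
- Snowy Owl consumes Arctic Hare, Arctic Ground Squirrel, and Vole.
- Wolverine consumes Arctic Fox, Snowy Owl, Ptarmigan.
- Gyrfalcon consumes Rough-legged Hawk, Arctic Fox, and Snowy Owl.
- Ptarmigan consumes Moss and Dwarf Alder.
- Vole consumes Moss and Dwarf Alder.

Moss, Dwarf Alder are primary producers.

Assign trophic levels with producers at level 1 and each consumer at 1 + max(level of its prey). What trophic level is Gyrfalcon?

Trophic level 4

Moss is a producer → level 1.
Arctic Ground Squirrel eats Moss → level 2.
Snowy Owl eats Arctic Ground Squirrel (level 2); other prey at levels: Arctic Hare 2, Vole 2 → level 3.
Gyrfalcon eats Snowy Owl (level 3); other prey at levels: Rough-legged Hawk 3, Arctic Fox 3 → level 4.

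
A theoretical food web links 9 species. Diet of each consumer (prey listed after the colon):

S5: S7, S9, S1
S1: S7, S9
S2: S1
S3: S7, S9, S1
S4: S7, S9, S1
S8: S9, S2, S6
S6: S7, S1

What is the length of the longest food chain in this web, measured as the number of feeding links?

3 links

One longest chain: S7 → S1 → S2 → S8.
It has 4 species and 3 links.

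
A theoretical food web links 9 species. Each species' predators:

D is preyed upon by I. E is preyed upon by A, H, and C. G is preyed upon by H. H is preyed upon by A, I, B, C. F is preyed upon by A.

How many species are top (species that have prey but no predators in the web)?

4

Top species (has prey, but nothing eats it): A, C, I, B.
Count: 4.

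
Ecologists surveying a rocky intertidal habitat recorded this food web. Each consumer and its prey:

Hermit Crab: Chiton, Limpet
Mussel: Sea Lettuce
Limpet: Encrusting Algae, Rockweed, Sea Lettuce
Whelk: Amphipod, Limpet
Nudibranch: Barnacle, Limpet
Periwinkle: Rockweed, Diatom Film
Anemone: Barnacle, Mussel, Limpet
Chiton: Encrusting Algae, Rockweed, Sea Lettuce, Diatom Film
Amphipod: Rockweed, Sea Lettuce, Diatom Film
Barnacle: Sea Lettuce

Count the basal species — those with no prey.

Basal species (no prey listed): Encrusting Algae, Rockweed, Sea Lettuce, Diatom Film.
Count: 4.

4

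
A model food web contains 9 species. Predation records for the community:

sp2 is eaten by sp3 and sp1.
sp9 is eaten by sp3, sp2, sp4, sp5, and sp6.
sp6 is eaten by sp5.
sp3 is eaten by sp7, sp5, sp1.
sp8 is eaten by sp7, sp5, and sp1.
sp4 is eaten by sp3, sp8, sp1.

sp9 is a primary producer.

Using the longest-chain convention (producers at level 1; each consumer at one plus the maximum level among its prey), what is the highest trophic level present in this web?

4

Producers (level 1): sp9.
sp9 → sp4 → sp8 → sp7 gives sp7 level 4.
No species has a prey at level 4, so no species reaches level 5.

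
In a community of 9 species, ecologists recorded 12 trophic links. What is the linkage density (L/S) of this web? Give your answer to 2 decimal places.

L/S = 1.33

There are L = 12 links among S = 9 species.
L/S = 12/9 = 1.3333 ≈ 1.33.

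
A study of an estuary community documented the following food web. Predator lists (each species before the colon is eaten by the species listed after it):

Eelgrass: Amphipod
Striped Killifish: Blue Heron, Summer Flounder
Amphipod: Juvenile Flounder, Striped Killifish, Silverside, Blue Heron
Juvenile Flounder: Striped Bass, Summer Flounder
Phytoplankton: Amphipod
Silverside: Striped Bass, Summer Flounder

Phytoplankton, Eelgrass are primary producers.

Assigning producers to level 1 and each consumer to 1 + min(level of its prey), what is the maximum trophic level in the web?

4

Producers (level 1): Phytoplankton, Eelgrass.
Following each consumer down to its lowest-level prey: Phytoplankton → Amphipod → Juvenile Flounder → Summer Flounder (levels 1 through 4).
All prey of Summer Flounder (Juvenile Flounder 3, Striped Killifish 3, Silverside 3) are at level 3 or above, so Summer Flounder is at level 1 + 3 = 4.
Every consumer has at least one prey at level 3 or below, so none exceeds level 4.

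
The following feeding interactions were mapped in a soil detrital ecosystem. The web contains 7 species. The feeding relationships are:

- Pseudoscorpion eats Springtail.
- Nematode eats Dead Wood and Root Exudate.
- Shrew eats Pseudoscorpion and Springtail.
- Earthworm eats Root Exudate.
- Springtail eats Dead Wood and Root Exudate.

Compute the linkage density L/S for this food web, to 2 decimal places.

L/S = 1.14

There are L = 8 links among S = 7 species.
L/S = 8/7 = 1.1429 ≈ 1.14.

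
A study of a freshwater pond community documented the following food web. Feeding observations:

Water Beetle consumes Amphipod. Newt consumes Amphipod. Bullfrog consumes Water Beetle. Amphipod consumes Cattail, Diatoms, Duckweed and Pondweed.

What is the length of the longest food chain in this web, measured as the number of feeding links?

3 links

One longest chain: Pondweed → Amphipod → Water Beetle → Bullfrog.
It has 4 species and 3 links.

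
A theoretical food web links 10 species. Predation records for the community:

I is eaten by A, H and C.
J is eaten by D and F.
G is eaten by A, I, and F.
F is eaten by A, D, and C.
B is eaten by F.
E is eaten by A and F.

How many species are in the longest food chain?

3 species

One longest chain: G → I → H.
It has 3 species and 2 links.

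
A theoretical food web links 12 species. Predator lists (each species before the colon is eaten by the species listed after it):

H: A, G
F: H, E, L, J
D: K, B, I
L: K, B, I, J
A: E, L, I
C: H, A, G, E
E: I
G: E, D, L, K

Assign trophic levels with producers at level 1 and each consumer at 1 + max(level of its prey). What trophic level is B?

F is a producer → level 1.
H eats F (level 1); other prey at levels: C 1 → level 2.
G eats H (level 2); other prey at levels: C 1 → level 3.
D eats G → level 4.
B eats D (level 4); other prey at levels: L 4 → level 5.

Trophic level 5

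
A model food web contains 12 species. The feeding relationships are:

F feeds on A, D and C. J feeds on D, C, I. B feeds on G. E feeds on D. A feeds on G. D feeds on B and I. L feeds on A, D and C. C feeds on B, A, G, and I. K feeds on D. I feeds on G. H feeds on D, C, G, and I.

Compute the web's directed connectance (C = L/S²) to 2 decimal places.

The web has S = 12 species and L = 24 feeding links.
C = L / S² = 24 / 144 = 0.1667 ≈ 0.17.

C = 0.17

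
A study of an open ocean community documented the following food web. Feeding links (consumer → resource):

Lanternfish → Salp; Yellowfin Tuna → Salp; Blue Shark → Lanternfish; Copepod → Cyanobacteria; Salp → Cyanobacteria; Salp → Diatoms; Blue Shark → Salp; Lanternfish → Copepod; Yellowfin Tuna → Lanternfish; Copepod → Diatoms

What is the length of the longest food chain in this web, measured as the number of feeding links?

One longest chain: Cyanobacteria → Salp → Lanternfish → Blue Shark.
It has 4 species and 3 links.

3 links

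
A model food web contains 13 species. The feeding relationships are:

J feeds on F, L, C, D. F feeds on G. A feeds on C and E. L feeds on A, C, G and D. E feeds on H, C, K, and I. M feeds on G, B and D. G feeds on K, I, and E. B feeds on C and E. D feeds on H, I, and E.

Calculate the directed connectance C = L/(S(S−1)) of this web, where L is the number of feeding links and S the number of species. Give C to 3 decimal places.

The web has S = 13 species and L = 26 feeding links.
C = L / (S(S−1)) = 26 / 156 = 0.1667 ≈ 0.167.

C = 0.167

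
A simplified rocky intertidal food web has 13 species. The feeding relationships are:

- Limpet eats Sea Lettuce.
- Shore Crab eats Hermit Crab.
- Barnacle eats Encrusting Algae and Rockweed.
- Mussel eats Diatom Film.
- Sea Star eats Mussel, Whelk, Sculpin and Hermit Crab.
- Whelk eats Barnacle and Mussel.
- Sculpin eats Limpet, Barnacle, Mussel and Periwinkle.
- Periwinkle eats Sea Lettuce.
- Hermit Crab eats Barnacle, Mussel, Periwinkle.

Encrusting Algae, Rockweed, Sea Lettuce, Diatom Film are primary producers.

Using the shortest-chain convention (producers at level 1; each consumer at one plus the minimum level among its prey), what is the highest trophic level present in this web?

4

Producers (level 1): Encrusting Algae, Rockweed, Sea Lettuce, Diatom Film.
Following each consumer down to its lowest-level prey: Diatom Film → Mussel → Hermit Crab → Shore Crab (levels 1 through 4).
All prey of Shore Crab (Hermit Crab 3) are at level 3 or above, so Shore Crab is at level 1 + 3 = 4.
Every consumer has at least one prey at level 3 or below, so none exceeds level 4.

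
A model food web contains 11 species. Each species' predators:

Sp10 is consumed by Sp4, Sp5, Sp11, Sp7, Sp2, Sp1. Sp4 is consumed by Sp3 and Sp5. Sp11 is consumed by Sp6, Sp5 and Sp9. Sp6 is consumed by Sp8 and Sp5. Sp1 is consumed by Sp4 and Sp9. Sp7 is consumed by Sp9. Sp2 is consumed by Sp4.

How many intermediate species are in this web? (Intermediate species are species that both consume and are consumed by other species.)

6

Intermediate species (has both prey and predators): Sp7, Sp2, Sp1, Sp11, Sp4, Sp6.
Count: 6.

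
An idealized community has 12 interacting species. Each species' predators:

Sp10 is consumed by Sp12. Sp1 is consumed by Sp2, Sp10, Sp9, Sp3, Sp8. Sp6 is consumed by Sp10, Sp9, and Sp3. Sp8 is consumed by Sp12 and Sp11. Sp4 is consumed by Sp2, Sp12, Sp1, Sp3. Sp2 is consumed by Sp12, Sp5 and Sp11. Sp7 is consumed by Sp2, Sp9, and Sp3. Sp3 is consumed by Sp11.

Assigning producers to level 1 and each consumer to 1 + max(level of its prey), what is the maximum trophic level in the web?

4

Producers (level 1): Sp4, Sp6, Sp7.
Sp4 → Sp1 → Sp2 → Sp11 gives Sp11 level 4.
No species has a prey at level 4, so no species reaches level 5.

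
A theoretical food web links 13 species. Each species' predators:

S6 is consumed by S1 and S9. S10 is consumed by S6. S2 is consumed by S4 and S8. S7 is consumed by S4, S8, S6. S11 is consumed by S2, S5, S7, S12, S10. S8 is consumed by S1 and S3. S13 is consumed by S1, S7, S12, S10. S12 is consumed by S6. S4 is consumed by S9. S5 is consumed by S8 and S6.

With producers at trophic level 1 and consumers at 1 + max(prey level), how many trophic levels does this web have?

Producers (level 1): S11, S13.
S11 → S5 → S8 → S3 gives S3 level 4.
No species has a prey at level 4, so no species reaches level 5.

4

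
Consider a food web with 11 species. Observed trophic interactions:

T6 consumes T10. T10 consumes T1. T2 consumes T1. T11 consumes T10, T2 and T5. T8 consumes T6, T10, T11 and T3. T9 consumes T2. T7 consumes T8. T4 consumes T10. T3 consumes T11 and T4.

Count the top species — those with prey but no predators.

2

Top species (has prey, but nothing eats it): T9, T7.
Count: 2.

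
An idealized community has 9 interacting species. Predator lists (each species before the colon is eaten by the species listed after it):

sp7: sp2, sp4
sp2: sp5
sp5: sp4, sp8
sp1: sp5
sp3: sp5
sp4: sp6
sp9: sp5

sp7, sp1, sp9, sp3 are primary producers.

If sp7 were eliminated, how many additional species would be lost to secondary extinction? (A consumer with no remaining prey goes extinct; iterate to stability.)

Remove sp7.
Round 1: sp2 (all prey gone) → extinct.
No further losses. Total secondary extinctions: 1.

1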